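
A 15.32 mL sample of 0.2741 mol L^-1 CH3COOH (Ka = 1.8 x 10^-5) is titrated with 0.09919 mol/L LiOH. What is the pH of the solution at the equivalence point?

8.80

n(CH3COOH) = 0.2741 x 0.01532 = 0.004199 mol; V(LiOH) at equivalence = 0.004199/0.09919 = 0.04234 L.
At equivalence all the acid is converted to CH3COO-; total volume = 0.01532 + 0.04234 = 0.05766 L, so [CH3COO-] = 0.004199/0.05766 = 0.07283 M.
Kb = Kw/Ka = 1.0e-14 / 1.8 x 10^-5 = 5.56e-10.
[OH^-] = sqrt(Kb x [CH3COO-]) = sqrt(5.56e-10 x 0.07283) = 6.36e-6 M.
pOH = 5.20, so pH = 14.00 - 5.20 = 8.80.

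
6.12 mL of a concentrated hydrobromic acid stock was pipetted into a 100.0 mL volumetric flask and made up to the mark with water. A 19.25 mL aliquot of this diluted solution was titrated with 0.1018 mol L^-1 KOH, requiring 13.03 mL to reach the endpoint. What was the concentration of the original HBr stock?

1.13 M

n(KOH) = 0.1018 x 0.01303 = 0.001326 mol.
n(HBr) in the aliquot = 0.001326 mol.
[diluted HBr] = 0.001326 / 0.01925 = 0.06891 M.
Dilution factor = 100.0/6.120 = 16.34, so [stock] = 0.06891 x 16.34 = 1.13 M.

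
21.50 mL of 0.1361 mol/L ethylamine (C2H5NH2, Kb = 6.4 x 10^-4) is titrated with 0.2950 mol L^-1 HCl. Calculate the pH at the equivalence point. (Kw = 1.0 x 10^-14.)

5.92

n(C2H5NH2) = 0.1361 x 0.02150 = 0.002926 mol; V(HCl) at equivalence = 0.002926/0.2950 = 0.009919 L.
At equivalence the base is fully converted to C2H5NH3+; total volume = 0.03142 L, so [C2H5NH3+] = 0.002926/0.03142 = 0.09313 M.
Ka(C2H5NH3+) = Kw/Kb = 1.0e-14 / 6.4 x 10^-4 = 1.56e-11.
[H^+] = sqrt(Ka x [C2H5NH3+]) = sqrt(1.56e-11 x 0.09313) = 1.21e-6 M.
pH = -log(1.21e-6) = 5.92.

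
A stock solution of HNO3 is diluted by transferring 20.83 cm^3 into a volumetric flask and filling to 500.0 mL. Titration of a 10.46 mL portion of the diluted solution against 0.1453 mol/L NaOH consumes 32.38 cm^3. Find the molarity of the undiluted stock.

n(NaOH) = 0.1453 x 0.03238 = 0.004705 mol.
n(HNO3) in the aliquot = 0.004705 mol.
[diluted HNO3] = 0.004705 / 0.01046 = 0.4498 M.
Dilution factor = 500.0/20.83 = 24.00, so [stock] = 0.4498 x 24.00 = 10.8 M.

10.8 M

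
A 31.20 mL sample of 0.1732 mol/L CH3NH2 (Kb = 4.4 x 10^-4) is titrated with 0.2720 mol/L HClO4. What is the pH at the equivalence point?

n(CH3NH2) = 0.1732 x 0.03120 = 0.005404 mol; V(HClO4) at equivalence = 0.005404/0.2720 = 0.01987 L.
At equivalence the base is fully converted to CH3NH3+; total volume = 0.05107 L, so [CH3NH3+] = 0.005404/0.05107 = 0.1058 M.
Ka(CH3NH3+) = Kw/Kb = 1.0e-14 / 4.4 x 10^-4 = 2.27e-11.
[H^+] = sqrt(Ka x [CH3NH3+]) = sqrt(2.27e-11 x 0.1058) = 1.55e-6 M.
pH = -log(1.55e-6) = 5.81.

5.81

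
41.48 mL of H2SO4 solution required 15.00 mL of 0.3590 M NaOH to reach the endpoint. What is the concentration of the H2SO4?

0.0649 M

n(NaOH) delivered = 0.3590 x 0.01500 = 0.005385 mol.
The reaction is 1 H2SO4 + 2 NaOH, so n(H2SO4) = 0.005385 x 1/2 = 0.002693 mol.
[H2SO4] = 0.002693 mol / 0.04148 L = 0.0649 M.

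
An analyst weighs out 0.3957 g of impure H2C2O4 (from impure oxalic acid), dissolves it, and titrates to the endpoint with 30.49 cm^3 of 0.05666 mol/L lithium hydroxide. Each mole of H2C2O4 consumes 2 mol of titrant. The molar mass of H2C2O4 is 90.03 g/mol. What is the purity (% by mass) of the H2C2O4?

n(LiOH) = 0.05666 x 0.03049 = 0.001728 mol.
n(H2C2O4) = 0.001728 / 2 = 0.0008638 mol.
mass of H2C2O4 = 0.0008638 x 90.03 = 0.07777 g.
% purity = 0.07777 / 0.3957 x 100 = 19.7%.

19.7%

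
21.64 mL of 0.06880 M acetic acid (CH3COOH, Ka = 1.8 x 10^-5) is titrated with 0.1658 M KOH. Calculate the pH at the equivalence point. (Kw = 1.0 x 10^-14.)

8.72

n(CH3COOH) = 0.06880 x 0.02164 = 0.001489 mol; V(KOH) at equivalence = 0.001489/0.1658 = 0.008980 L.
At equivalence all the acid is converted to CH3COO-; total volume = 0.02164 + 0.008980 = 0.03062 L, so [CH3COO-] = 0.001489/0.03062 = 0.04862 M.
Kb = Kw/Ka = 1.0e-14 / 1.8 x 10^-5 = 5.56e-10.
[OH^-] = sqrt(Kb x [CH3COO-]) = sqrt(5.56e-10 x 0.04862) = 5.20e-6 M.
pOH = 5.28, so pH = 14.00 - 5.28 = 8.72.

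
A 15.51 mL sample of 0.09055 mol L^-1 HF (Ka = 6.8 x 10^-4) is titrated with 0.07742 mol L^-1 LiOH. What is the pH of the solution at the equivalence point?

n(HF) = 0.09055 x 0.01551 = 0.001404 mol; V(LiOH) at equivalence = 0.001404/0.07742 = 0.01814 L.
At equivalence all the acid is converted to F-; total volume = 0.01551 + 0.01814 = 0.03365 L, so [F-] = 0.001404/0.03365 = 0.04174 M.
Kb = Kw/Ka = 1.0e-14 / 6.8 x 10^-4 = 1.47e-11.
[OH^-] = sqrt(Kb x [F-]) = sqrt(1.47e-11 x 0.04174) = 7.83e-7 M.
pOH = 6.11, so pH = 14.00 - 6.11 = 7.89.

7.89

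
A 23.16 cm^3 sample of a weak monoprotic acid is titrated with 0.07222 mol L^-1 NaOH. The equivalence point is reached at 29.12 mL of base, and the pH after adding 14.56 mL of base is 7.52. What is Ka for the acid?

3.0 x 10^-8

14.56 mL is half of the equivalence volume, so this is the half-equivalence point where [HA] = [A^-].
At half-equivalence pH = pKa, so pKa = 7.52.
Ka = 10^(-7.52) = 3.0 x 10^-8.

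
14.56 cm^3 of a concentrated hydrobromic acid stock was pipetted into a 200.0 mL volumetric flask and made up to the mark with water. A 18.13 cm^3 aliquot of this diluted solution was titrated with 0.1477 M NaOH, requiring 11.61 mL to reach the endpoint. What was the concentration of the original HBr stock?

1.30 M

n(NaOH) = 0.1477 x 0.01161 = 0.001715 mol.
n(HBr) in the aliquot = 0.001715 mol.
[diluted HBr] = 0.001715 / 0.01813 = 0.09458 M.
Dilution factor = 200.0/14.56 = 13.74, so [stock] = 0.09458 x 13.74 = 1.30 M.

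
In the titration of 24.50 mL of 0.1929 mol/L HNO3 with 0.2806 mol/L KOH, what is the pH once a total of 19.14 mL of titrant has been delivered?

12.17

n(acid) = 0.1929 x 0.02450 = 0.004726 mol; n(KOH) added = 0.2806 x 0.01914 = 0.005371 mol.
Base is in excess by 0.005371 - 0.004726 = 0.0006446 mol in a total volume of 0.04364 L.
[OH^-] = 0.0006446/0.04364 = 0.01477 M, so pOH = 1.83 and pH = 14.00 - 1.83 = 12.17.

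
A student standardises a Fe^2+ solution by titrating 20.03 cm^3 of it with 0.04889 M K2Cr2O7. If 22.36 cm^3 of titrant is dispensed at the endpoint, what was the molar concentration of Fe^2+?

n(K2Cr2O7) = 0.04889 x 0.02236 = 0.001093 mol.
From the balanced equation, 1 mol K2Cr2O7 reacts with 6 mol Fe^2+, so n(Fe^2+) = 0.001093 x 6/1 = 0.006559 mol.
[Fe^2+] = 0.006559 / 0.02003 L = 0.327 M.

0.327 M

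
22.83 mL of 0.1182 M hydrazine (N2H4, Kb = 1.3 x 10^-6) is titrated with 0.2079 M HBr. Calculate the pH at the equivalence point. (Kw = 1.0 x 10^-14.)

4.62

n(N2H4) = 0.1182 x 0.02283 = 0.002699 mol; V(HBr) at equivalence = 0.002699/0.2079 = 0.01298 L.
At equivalence the base is fully converted to N2H5+; total volume = 0.03581 L, so [N2H5+] = 0.002699/0.03581 = 0.07536 M.
Ka(N2H5+) = Kw/Kb = 1.0e-14 / 1.3 x 10^-6 = 7.69e-9.
[H^+] = sqrt(Ka x [N2H5+]) = sqrt(7.69e-9 x 0.07536) = 2.41e-5 M.
pH = -log(2.41e-5) = 4.62.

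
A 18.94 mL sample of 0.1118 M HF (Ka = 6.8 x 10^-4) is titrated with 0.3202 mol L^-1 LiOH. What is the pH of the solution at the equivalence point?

n(HF) = 0.1118 x 0.01894 = 0.002117 mol; V(LiOH) at equivalence = 0.002117/0.3202 = 0.006613 L.
At equivalence all the acid is converted to F-; total volume = 0.01894 + 0.006613 = 0.02555 L, so [F-] = 0.002117/0.02555 = 0.08287 M.
Kb = Kw/Ka = 1.0e-14 / 6.8 x 10^-4 = 1.47e-11.
[OH^-] = sqrt(Kb x [F-]) = sqrt(1.47e-11 x 0.08287) = 1.10e-6 M.
pOH = 5.96, so pH = 14.00 - 5.96 = 8.04.

8.04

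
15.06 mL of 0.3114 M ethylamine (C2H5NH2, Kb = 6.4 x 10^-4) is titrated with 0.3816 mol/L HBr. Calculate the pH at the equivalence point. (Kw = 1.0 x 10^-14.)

5.79

n(C2H5NH2) = 0.3114 x 0.01506 = 0.004690 mol; V(HBr) at equivalence = 0.004690/0.3816 = 0.01229 L.
At equivalence the base is fully converted to C2H5NH3+; total volume = 0.02735 L, so [C2H5NH3+] = 0.004690/0.02735 = 0.1715 M.
Ka(C2H5NH3+) = Kw/Kb = 1.0e-14 / 6.4 x 10^-4 = 1.56e-11.
[H^+] = sqrt(Ka x [C2H5NH3+]) = sqrt(1.56e-11 x 0.1715) = 1.64e-6 M.
pH = -log(1.64e-6) = 5.79.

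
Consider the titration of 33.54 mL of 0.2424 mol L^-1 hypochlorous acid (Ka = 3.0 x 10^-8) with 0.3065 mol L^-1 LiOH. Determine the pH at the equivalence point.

n(HClO) = 0.2424 x 0.03354 = 0.008130 mol; V(LiOH) at equivalence = 0.008130/0.3065 = 0.02653 L.
At equivalence all the acid is converted to ClO-; total volume = 0.03354 + 0.02653 = 0.06007 L, so [ClO-] = 0.008130/0.06007 = 0.1354 M.
Kb = Kw/Ka = 1.0e-14 / 3.0 x 10^-8 = 3.33e-7.
[OH^-] = sqrt(Kb x [ClO-]) = sqrt(3.33e-7 x 0.1354) = 0.000212 M.
pOH = 3.67, so pH = 14.00 - 3.67 = 10.33.

10.33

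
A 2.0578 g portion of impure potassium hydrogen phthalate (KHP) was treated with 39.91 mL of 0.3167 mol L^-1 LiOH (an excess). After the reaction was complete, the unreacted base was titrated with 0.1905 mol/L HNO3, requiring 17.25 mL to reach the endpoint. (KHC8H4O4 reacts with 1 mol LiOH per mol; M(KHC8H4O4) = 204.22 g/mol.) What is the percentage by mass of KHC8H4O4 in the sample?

92.8%

Total n(LiOH) added = 0.3167 x 0.03991 = 0.01264 mol.
n(HNO3) used = 0.1905 x 0.01725 = 0.003286 mol, which equals the excess n(LiOH).
So n(LiOH) consumed by the sample = 0.01264 - 0.003286 = 0.009353 mol.
n(KHC8H4O4) = 0.009353 / 1 = 0.009353 mol.
mass KHC8H4O4 = 0.009353 x 204.22 = 1.910 g, so %KHC8H4O4 = 1.910/2.0578 x 100 = 92.8%.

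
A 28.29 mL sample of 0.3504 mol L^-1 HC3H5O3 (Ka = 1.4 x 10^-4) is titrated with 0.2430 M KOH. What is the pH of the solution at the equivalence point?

8.51

n(HC3H5O3) = 0.3504 x 0.02829 = 0.009913 mol; V(KOH) at equivalence = 0.009913/0.2430 = 0.04079 L.
At equivalence all the acid is converted to C3H5O3-; total volume = 0.02829 + 0.04079 = 0.06908 L, so [C3H5O3-] = 0.009913/0.06908 = 0.1435 M.
Kb = Kw/Ka = 1.0e-14 / 1.4 x 10^-4 = 7.14e-11.
[OH^-] = sqrt(Kb x [C3H5O3-]) = sqrt(7.14e-11 x 0.1435) = 3.20e-6 M.
pOH = 5.49, so pH = 14.00 - 5.49 = 8.51.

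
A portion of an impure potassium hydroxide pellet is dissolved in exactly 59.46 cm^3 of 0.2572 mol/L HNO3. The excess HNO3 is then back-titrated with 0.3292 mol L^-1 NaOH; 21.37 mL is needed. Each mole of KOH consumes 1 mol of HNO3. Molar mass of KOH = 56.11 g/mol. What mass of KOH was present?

0.463 g

Total n(HNO3) added = 0.2572 x 0.05946 = 0.01529 mol.
n(NaOH) used = 0.3292 x 0.02137 = 0.007035 mol, which equals the excess n(HNO3).
So n(HNO3) consumed by the sample = 0.01529 - 0.007035 = 0.008258 mol.
n(KOH) = 0.008258 / 1 = 0.008258 mol.
mass = 0.008258 mol x 56.11 g/mol = 0.463 g.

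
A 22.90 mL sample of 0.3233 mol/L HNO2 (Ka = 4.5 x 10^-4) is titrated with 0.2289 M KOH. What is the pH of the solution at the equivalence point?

n(HNO2) = 0.3233 x 0.02290 = 0.007404 mol; V(KOH) at equivalence = 0.007404/0.2289 = 0.03234 L.
At equivalence all the acid is converted to NO2-; total volume = 0.02290 + 0.03234 = 0.05524 L, so [NO2-] = 0.007404/0.05524 = 0.1340 M.
Kb = Kw/Ka = 1.0e-14 / 4.5 x 10^-4 = 2.22e-11.
[OH^-] = sqrt(Kb x [NO2-]) = sqrt(2.22e-11 x 0.1340) = 1.73e-6 M.
pOH = 5.76, so pH = 14.00 - 5.76 = 8.24.

8.24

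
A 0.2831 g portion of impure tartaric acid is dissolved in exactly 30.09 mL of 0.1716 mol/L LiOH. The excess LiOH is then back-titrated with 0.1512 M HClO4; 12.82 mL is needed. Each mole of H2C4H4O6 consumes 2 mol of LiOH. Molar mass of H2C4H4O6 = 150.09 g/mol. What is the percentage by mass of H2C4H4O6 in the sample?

Total n(LiOH) added = 0.1716 x 0.03009 = 0.005163 mol.
n(HClO4) used = 0.1512 x 0.01282 = 0.001938 mol, which equals the excess n(LiOH).
So n(LiOH) consumed by the sample = 0.005163 - 0.001938 = 0.003225 mol.
n(H2C4H4O6) = 0.003225 / 2 = 0.001613 mol.
mass H2C4H4O6 = 0.001613 x 150.09 = 0.2420 g, so %H2C4H4O6 = 0.2420/0.2831 x 100 = 85.5%.

85.5%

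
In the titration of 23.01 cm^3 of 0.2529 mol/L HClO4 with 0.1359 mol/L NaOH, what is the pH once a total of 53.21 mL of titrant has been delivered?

n(acid) = 0.2529 x 0.02301 = 0.005819 mol; n(NaOH) added = 0.1359 x 0.05321 = 0.007231 mol.
Base is in excess by 0.007231 - 0.005819 = 0.001412 mol in a total volume of 0.07622 L.
[OH^-] = 0.001412/0.07622 = 0.01853 M, so pOH = 1.73 and pH = 14.00 - 1.73 = 12.27.

12.27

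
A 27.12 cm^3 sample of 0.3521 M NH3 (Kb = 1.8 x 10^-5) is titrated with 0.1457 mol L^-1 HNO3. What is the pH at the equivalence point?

5.12

n(NH3) = 0.3521 x 0.02712 = 0.009549 mol; V(HNO3) at equivalence = 0.009549/0.1457 = 0.06554 L.
At equivalence the base is fully converted to NH4+; total volume = 0.09266 L, so [NH4+] = 0.009549/0.09266 = 0.1031 M.
Ka(NH4+) = Kw/Kb = 1.0e-14 / 1.8 x 10^-5 = 5.56e-10.
[H^+] = sqrt(Ka x [NH4+]) = sqrt(5.56e-10 x 0.1031) = 7.57e-6 M.
pH = -log(7.57e-6) = 5.12.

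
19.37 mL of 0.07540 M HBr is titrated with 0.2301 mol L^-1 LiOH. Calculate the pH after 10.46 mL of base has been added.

12.50

n(acid) = 0.07540 x 0.01937 = 0.001460 mol; n(LiOH) added = 0.2301 x 0.01046 = 0.002407 mol.
Base is in excess by 0.002407 - 0.001460 = 0.0009463 mol in a total volume of 0.02983 L.
[OH^-] = 0.0009463/0.02983 = 0.03172 M, so pOH = 1.50 and pH = 14.00 - 1.50 = 12.50.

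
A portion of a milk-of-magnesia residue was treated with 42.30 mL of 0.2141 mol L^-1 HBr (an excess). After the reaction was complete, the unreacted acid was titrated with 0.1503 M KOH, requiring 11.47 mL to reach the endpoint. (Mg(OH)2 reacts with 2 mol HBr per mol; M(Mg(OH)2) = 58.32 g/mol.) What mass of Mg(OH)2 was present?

Total n(HBr) added = 0.2141 x 0.04230 = 0.009056 mol.
n(KOH) used = 0.1503 x 0.01147 = 0.001724 mol, which equals the excess n(HBr).
So n(HBr) consumed by the sample = 0.009056 - 0.001724 = 0.007332 mol.
n(Mg(OH)2) = 0.007332 / 2 = 0.003666 mol.
mass = 0.003666 mol x 58.32 g/mol = 0.214 g.

0.214 g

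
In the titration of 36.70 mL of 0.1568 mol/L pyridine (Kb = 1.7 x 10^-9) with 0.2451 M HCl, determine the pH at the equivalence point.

n(C5H5N) = 0.1568 x 0.03670 = 0.005755 mol; V(HCl) at equivalence = 0.005755/0.2451 = 0.02348 L.
At equivalence the base is fully converted to C5H5NH+; total volume = 0.06018 L, so [C5H5NH+] = 0.005755/0.06018 = 0.09562 M.
Ka(C5H5NH+) = Kw/Kb = 1.0e-14 / 1.7 x 10^-9 = 5.88e-6.
[H^+] = sqrt(Ka x [C5H5NH+]) = sqrt(5.88e-6 x 0.09562) = 0.000750 M.
pH = -log(0.000750) = 3.12.

3.12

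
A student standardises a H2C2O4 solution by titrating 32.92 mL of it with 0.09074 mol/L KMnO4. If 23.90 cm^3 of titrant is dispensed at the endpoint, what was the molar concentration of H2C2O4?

0.165 M

n(KMnO4) = 0.09074 x 0.02390 = 0.002169 mol.
From the balanced equation, 2 mol KMnO4 reacts with 5 mol H2C2O4, so n(H2C2O4) = 0.002169 x 5/2 = 0.005422 mol.
[H2C2O4] = 0.005422 / 0.03292 L = 0.165 M.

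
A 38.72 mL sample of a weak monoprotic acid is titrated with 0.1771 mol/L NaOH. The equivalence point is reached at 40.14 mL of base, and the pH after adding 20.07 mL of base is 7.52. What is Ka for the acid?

20.07 mL is half of the equivalence volume, so this is the half-equivalence point where [HA] = [A^-].
At half-equivalence pH = pKa, so pKa = 7.52.
Ka = 10^(-7.52) = 3.0 x 10^-8.

3.0 x 10^-8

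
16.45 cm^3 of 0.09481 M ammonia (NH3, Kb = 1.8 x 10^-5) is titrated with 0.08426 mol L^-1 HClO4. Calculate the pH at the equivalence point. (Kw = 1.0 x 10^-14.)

5.30

n(NH3) = 0.09481 x 0.01645 = 0.001560 mol; V(HClO4) at equivalence = 0.001560/0.08426 = 0.01851 L.
At equivalence the base is fully converted to NH4+; total volume = 0.03496 L, so [NH4+] = 0.001560/0.03496 = 0.04461 M.
Ka(NH4+) = Kw/Kb = 1.0e-14 / 1.8 x 10^-5 = 5.56e-10.
[H^+] = sqrt(Ka x [NH4+]) = sqrt(5.56e-10 x 0.04461) = 4.98e-6 M.
pH = -log(4.98e-6) = 5.30.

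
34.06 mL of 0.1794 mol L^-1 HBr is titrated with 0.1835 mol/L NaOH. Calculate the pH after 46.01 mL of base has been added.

n(acid) = 0.1794 x 0.03406 = 0.006110 mol; n(NaOH) added = 0.1835 x 0.04601 = 0.008443 mol.
Base is in excess by 0.008443 - 0.006110 = 0.002332 mol in a total volume of 0.08007 L.
[OH^-] = 0.002332/0.08007 = 0.02913 M, so pOH = 1.54 and pH = 14.00 - 1.54 = 12.46.

12.46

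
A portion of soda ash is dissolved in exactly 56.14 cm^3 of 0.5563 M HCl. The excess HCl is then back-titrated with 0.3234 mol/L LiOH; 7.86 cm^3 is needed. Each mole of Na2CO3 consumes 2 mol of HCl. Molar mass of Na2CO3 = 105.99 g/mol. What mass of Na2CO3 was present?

1.52 g

Total n(HCl) added = 0.5563 x 0.05614 = 0.03123 mol.
n(LiOH) used = 0.3234 x 0.007860 = 0.002542 mol, which equals the excess n(HCl).
So n(HCl) consumed by the sample = 0.03123 - 0.002542 = 0.02869 mol.
n(Na2CO3) = 0.02869 / 2 = 0.01434 mol.
mass = 0.01434 mol x 105.99 g/mol = 1.52 g.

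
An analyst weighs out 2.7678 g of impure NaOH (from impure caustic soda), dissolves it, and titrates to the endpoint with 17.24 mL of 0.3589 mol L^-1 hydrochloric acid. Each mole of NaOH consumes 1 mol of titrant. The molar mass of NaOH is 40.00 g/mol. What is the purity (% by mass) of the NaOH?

n(HCl) = 0.3589 x 0.01724 = 0.006187 mol.
n(NaOH) = 0.006187 / 1 = 0.006187 mol.
mass of NaOH = 0.006187 x 40.00 = 0.2475 g.
% purity = 0.2475 / 2.7678 x 100 = 8.94%.

8.94%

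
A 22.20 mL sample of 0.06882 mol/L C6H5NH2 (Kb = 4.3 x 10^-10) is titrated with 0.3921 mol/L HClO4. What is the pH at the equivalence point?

n(C6H5NH2) = 0.06882 x 0.02220 = 0.001528 mol; V(HClO4) at equivalence = 0.001528/0.3921 = 0.003896 L.
At equivalence the base is fully converted to C6H5NH3+; total volume = 0.02610 L, so [C6H5NH3+] = 0.001528/0.02610 = 0.05854 M.
Ka(C6H5NH3+) = Kw/Kb = 1.0e-14 / 4.3 x 10^-10 = 2.33e-5.
[H^+] = sqrt(Ka x [C6H5NH3+]) = sqrt(2.33e-5 x 0.05854) = 0.00117 M.
pH = -log(0.00117) = 2.93.

2.93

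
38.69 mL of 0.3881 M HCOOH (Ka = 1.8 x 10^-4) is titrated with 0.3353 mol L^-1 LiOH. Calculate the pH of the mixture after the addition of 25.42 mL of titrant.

Initial n(HCOOH) = 0.3881 x 0.03869 = 0.01502 mol.
n(LiOH) added = 0.3353 x 0.02542 = 0.008523 mol, converting that many moles of HCOOH to HCOO-.
Remaining n(HCOOH) = 0.006492 mol; n(HCOO-) = 0.008523 mol.
By Henderson-Hasselbalch, pH = pKa + log([A^-]/[HA]) = 3.74 + log(0.008523/0.006492) = 3.74 + (+0.12) = 3.86.

3.86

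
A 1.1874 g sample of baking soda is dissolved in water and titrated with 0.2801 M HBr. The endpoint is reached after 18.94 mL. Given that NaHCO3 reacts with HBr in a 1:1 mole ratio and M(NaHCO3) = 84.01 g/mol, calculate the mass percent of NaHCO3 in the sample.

n(HBr) = 0.2801 x 0.01894 = 0.005305 mol.
n(NaHCO3) = 0.005305 / 1 = 0.005305 mol.
mass of NaHCO3 = 0.005305 x 84.01 = 0.4457 g.
% purity = 0.4457 / 1.1874 x 100 = 37.5%.

37.5%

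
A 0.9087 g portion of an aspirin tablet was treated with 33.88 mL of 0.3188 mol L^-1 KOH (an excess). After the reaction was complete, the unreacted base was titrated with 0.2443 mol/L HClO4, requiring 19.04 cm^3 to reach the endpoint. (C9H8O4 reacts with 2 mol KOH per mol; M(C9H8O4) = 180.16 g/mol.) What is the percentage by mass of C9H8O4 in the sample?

Total n(KOH) added = 0.3188 x 0.03388 = 0.01080 mol.
n(HClO4) used = 0.2443 x 0.01904 = 0.004651 mol, which equals the excess n(KOH).
So n(KOH) consumed by the sample = 0.01080 - 0.004651 = 0.006149 mol.
n(C9H8O4) = 0.006149 / 2 = 0.003075 mol.
mass C9H8O4 = 0.003075 x 180.16 = 0.5539 g, so %C9H8O4 = 0.5539/0.9087 x 100 = 61.0%.

61.0%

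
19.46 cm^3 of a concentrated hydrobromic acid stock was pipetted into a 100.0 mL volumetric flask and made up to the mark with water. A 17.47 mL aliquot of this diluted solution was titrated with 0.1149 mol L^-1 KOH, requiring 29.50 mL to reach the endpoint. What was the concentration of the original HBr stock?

0.997 M

n(KOH) = 0.1149 x 0.02950 = 0.003390 mol.
n(HBr) in the aliquot = 0.003390 mol.
[diluted HBr] = 0.003390 / 0.01747 = 0.1940 M.
Dilution factor = 100.0/19.46 = 5.139, so [stock] = 0.1940 x 5.139 = 0.997 M.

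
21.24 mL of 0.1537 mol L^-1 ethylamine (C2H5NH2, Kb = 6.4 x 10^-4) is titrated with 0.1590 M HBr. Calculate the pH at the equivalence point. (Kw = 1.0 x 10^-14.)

5.96

n(C2H5NH2) = 0.1537 x 0.02124 = 0.003265 mol; V(HBr) at equivalence = 0.003265/0.1590 = 0.02053 L.
At equivalence the base is fully converted to C2H5NH3+; total volume = 0.04177 L, so [C2H5NH3+] = 0.003265/0.04177 = 0.07815 M.
Ka(C2H5NH3+) = Kw/Kb = 1.0e-14 / 6.4 x 10^-4 = 1.56e-11.
[H^+] = sqrt(Ka x [C2H5NH3+]) = sqrt(1.56e-11 x 0.07815) = 1.11e-6 M.
pH = -log(1.11e-6) = 5.96.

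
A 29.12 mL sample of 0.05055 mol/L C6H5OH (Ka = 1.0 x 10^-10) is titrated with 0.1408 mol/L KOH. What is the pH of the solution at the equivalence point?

n(C6H5OH) = 0.05055 x 0.02912 = 0.001472 mol; V(KOH) at equivalence = 0.001472/0.1408 = 0.01045 L.
At equivalence all the acid is converted to C6H5O-; total volume = 0.02912 + 0.01045 = 0.03957 L, so [C6H5O-] = 0.001472/0.03957 = 0.03720 M.
Kb = Kw/Ka = 1.0e-14 / 1.0 x 10^-10 = 0.000100.
[OH^-] = sqrt(Kb x [C6H5O-]) = sqrt(0.000100 x 0.03720) = 0.00193 M.
pOH = 2.71, so pH = 14.00 - 2.71 = 11.29.

11.29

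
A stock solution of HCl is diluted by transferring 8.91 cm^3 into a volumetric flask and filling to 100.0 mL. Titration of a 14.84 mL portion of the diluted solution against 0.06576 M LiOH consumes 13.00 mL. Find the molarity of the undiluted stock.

0.647 M

n(LiOH) = 0.06576 x 0.01300 = 0.0008549 mol.
n(HCl) in the aliquot = 0.0008549 mol.
[diluted HCl] = 0.0008549 / 0.01484 = 0.05761 M.
Dilution factor = 100.0/8.910 = 11.22, so [stock] = 0.05761 x 11.22 = 0.647 M.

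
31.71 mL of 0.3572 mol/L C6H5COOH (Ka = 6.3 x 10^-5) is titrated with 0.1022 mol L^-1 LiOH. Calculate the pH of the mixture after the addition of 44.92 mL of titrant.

Initial n(C6H5COOH) = 0.3572 x 0.03171 = 0.01133 mol.
n(LiOH) added = 0.1022 x 0.04492 = 0.004591 mol, converting that many moles of C6H5COOH to C6H5COO-.
Remaining n(C6H5COOH) = 0.006736 mol; n(C6H5COO-) = 0.004591 mol.
By Henderson-Hasselbalch, pH = pKa + log([A^-]/[HA]) = 4.20 + log(0.004591/0.006736) = 4.20 + (-0.17) = 4.03.

4.03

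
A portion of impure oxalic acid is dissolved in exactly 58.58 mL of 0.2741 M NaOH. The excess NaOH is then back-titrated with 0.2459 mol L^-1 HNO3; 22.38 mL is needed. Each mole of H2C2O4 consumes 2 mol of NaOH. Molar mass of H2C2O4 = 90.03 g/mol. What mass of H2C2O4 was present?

Total n(NaOH) added = 0.2741 x 0.05858 = 0.01606 mol.
n(HNO3) used = 0.2459 x 0.02238 = 0.005503 mol, which equals the excess n(NaOH).
So n(NaOH) consumed by the sample = 0.01606 - 0.005503 = 0.01055 mol.
n(H2C2O4) = 0.01055 / 2 = 0.005277 mol.
mass = 0.005277 mol x 90.03 g/mol = 0.475 g.

0.475 g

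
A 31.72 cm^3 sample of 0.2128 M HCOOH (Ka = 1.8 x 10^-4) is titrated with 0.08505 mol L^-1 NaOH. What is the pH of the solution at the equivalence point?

8.26

n(HCOOH) = 0.2128 x 0.03172 = 0.006750 mol; V(NaOH) at equivalence = 0.006750/0.08505 = 0.07937 L.
At equivalence all the acid is converted to HCOO-; total volume = 0.03172 + 0.07937 = 0.1111 L, so [HCOO-] = 0.006750/0.1111 = 0.06076 M.
Kb = Kw/Ka = 1.0e-14 / 1.8 x 10^-4 = 5.56e-11.
[OH^-] = sqrt(Kb x [HCOO-]) = sqrt(5.56e-11 x 0.06076) = 1.84e-6 M.
pOH = 5.74, so pH = 14.00 - 5.74 = 8.26.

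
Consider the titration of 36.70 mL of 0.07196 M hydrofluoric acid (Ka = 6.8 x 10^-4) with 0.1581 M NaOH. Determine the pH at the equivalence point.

n(HF) = 0.07196 x 0.03670 = 0.002641 mol; V(NaOH) at equivalence = 0.002641/0.1581 = 0.01670 L.
At equivalence all the acid is converted to F-; total volume = 0.03670 + 0.01670 = 0.05340 L, so [F-] = 0.002641/0.05340 = 0.04945 M.
Kb = Kw/Ka = 1.0e-14 / 6.8 x 10^-4 = 1.47e-11.
[OH^-] = sqrt(Kb x [F-]) = sqrt(1.47e-11 x 0.04945) = 8.53e-7 M.
pOH = 6.07, so pH = 14.00 - 6.07 = 7.93.

7.93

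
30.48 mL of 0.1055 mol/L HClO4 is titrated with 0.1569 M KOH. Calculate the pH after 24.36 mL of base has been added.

n(acid) = 0.1055 x 0.03048 = 0.003216 mol; n(KOH) added = 0.1569 x 0.02436 = 0.003822 mol.
Base is in excess by 0.003822 - 0.003216 = 0.0006064 mol in a total volume of 0.05484 L.
[OH^-] = 0.0006064/0.05484 = 0.01106 M, so pOH = 1.96 and pH = 14.00 - 1.96 = 12.04.

12.04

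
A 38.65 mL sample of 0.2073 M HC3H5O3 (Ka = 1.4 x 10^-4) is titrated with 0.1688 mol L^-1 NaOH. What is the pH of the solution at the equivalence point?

n(HC3H5O3) = 0.2073 x 0.03865 = 0.008012 mol; V(NaOH) at equivalence = 0.008012/0.1688 = 0.04747 L.
At equivalence all the acid is converted to C3H5O3-; total volume = 0.03865 + 0.04747 = 0.08612 L, so [C3H5O3-] = 0.008012/0.08612 = 0.09304 M.
Kb = Kw/Ka = 1.0e-14 / 1.4 x 10^-4 = 7.14e-11.
[OH^-] = sqrt(Kb x [C3H5O3-]) = sqrt(7.14e-11 x 0.09304) = 2.58e-6 M.
pOH = 5.59, so pH = 14.00 - 5.59 = 8.41.

8.41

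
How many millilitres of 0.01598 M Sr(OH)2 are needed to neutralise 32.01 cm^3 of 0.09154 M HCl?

91.7 mL

n(HCl) = 0.09154 mol/L x 0.03201 L = 0.002930 mol.
The neutralisation is 2 HCl : 1 Sr(OH)2, so n(Sr(OH)2) = 0.002930 x 1/2 = 0.001465 mol.
V(Sr(OH)2) = 0.001465 / 0.01598 = 0.09168 L = 91.7 mL.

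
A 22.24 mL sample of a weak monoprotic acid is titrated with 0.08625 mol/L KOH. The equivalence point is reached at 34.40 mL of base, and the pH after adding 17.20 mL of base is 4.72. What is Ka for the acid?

17.20 mL is half of the equivalence volume, so this is the half-equivalence point where [HA] = [A^-].
At half-equivalence pH = pKa, so pKa = 4.72.
Ka = 10^(-4.72) = 1.9 x 10^-5.

1.9 x 10^-5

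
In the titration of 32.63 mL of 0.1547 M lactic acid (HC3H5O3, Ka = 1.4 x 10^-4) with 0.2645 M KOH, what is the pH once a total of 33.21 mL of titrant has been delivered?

12.75

n(acid) = 0.1547 x 0.03263 = 0.005048 mol; n(KOH) added = 0.2645 x 0.03321 = 0.008784 mol.
Base is in excess by 0.008784 - 0.005048 = 0.003736 mol in a total volume of 0.06584 L.
[OH^-] = 0.003736/0.06584 = 0.05675 M, so pOH = 1.25 and pH = 14.00 - 1.25 = 12.75.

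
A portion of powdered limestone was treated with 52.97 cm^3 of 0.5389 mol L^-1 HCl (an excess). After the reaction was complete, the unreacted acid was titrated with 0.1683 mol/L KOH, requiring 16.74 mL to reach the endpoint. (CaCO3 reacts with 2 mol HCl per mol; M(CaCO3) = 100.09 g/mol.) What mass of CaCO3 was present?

Total n(HCl) added = 0.5389 x 0.05297 = 0.02855 mol.
n(KOH) used = 0.1683 x 0.01674 = 0.002817 mol, which equals the excess n(HCl).
So n(HCl) consumed by the sample = 0.02855 - 0.002817 = 0.02573 mol.
n(CaCO3) = 0.02573 / 2 = 0.01286 mol.
mass = 0.01286 mol x 100.09 g/mol = 1.29 g.

1.29 g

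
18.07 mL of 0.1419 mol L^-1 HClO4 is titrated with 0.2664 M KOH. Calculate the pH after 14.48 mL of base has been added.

n(acid) = 0.1419 x 0.01807 = 0.002564 mol; n(KOH) added = 0.2664 x 0.01448 = 0.003857 mol.
Base is in excess by 0.003857 - 0.002564 = 0.001293 mol in a total volume of 0.03255 L.
[OH^-] = 0.001293/0.03255 = 0.03973 M, so pOH = 1.40 and pH = 14.00 - 1.40 = 12.60.

12.60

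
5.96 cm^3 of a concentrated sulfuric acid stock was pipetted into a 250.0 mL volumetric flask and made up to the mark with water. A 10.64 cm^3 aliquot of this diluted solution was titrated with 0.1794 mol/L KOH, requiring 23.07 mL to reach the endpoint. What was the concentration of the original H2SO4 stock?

n(KOH) = 0.1794 x 0.02307 = 0.004139 mol.
n(H2SO4) in the aliquot = 0.004139 x 1/2 = 0.002069 mol.
[diluted H2SO4] = 0.002069 / 0.01064 = 0.1945 M.
Dilution factor = 250.0/5.960 = 41.95, so [stock] = 0.1945 x 41.95 = 8.16 M.

8.16 M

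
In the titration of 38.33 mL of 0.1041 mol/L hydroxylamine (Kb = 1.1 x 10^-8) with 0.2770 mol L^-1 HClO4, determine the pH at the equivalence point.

3.58

n(NH2OH) = 0.1041 x 0.03833 = 0.003990 mol; V(HClO4) at equivalence = 0.003990/0.2770 = 0.01440 L.
At equivalence the base is fully converted to NH3OH+; total volume = 0.05273 L, so [NH3OH+] = 0.003990/0.05273 = 0.07566 M.
Ka(NH3OH+) = Kw/Kb = 1.0e-14 / 1.1 x 10^-8 = 9.09e-7.
[H^+] = sqrt(Ka x [NH3OH+]) = sqrt(9.09e-7 x 0.07566) = 0.000262 M.
pH = -log(0.000262) = 3.58.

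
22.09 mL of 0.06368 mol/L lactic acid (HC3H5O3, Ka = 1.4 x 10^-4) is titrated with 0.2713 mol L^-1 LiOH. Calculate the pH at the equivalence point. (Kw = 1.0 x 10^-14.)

n(HC3H5O3) = 0.06368 x 0.02209 = 0.001407 mol; V(LiOH) at equivalence = 0.001407/0.2713 = 0.005185 L.
At equivalence all the acid is converted to C3H5O3-; total volume = 0.02209 + 0.005185 = 0.02728 L, so [C3H5O3-] = 0.001407/0.02728 = 0.05157 M.
Kb = Kw/Ka = 1.0e-14 / 1.4 x 10^-4 = 7.14e-11.
[OH^-] = sqrt(Kb x [C3H5O3-]) = sqrt(7.14e-11 x 0.05157) = 1.92e-6 M.
pOH = 5.72, so pH = 14.00 - 5.72 = 8.28.

8.28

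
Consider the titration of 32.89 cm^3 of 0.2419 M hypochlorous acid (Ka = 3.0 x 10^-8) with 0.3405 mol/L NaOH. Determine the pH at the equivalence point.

n(HClO) = 0.2419 x 0.03289 = 0.007956 mol; V(NaOH) at equivalence = 0.007956/0.3405 = 0.02337 L.
At equivalence all the acid is converted to ClO-; total volume = 0.03289 + 0.02337 = 0.05626 L, so [ClO-] = 0.007956/0.05626 = 0.1414 M.
Kb = Kw/Ka = 1.0e-14 / 3.0 x 10^-8 = 3.33e-7.
[OH^-] = sqrt(Kb x [ClO-]) = sqrt(3.33e-7 x 0.1414) = 0.000217 M.
pOH = 3.66, so pH = 14.00 - 3.66 = 10.34.

10.34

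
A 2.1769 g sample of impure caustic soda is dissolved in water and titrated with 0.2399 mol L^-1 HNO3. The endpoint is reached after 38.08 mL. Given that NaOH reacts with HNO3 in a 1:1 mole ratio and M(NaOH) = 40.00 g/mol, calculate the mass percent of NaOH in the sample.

16.8%

n(HNO3) = 0.2399 x 0.03808 = 0.009135 mol.
n(NaOH) = 0.009135 / 1 = 0.009135 mol.
mass of NaOH = 0.009135 x 40.00 = 0.3654 g.
% purity = 0.3654 / 2.1769 x 100 = 16.8%.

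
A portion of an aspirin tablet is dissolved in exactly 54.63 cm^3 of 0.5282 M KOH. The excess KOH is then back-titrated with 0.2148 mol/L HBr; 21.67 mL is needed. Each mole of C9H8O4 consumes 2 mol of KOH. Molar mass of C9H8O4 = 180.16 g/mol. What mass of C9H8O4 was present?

2.18 g

Total n(KOH) added = 0.5282 x 0.05463 = 0.02886 mol.
n(HBr) used = 0.2148 x 0.02167 = 0.004655 mol, which equals the excess n(KOH).
So n(KOH) consumed by the sample = 0.02886 - 0.004655 = 0.02420 mol.
n(C9H8O4) = 0.02420 / 2 = 0.01210 mol.
mass = 0.01210 mol x 180.16 g/mol = 2.18 g.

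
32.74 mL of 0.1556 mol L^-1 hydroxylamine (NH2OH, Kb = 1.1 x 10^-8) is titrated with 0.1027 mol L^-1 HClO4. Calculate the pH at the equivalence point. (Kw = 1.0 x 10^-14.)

n(NH2OH) = 0.1556 x 0.03274 = 0.005094 mol; V(HClO4) at equivalence = 0.005094/0.1027 = 0.04960 L.
At equivalence the base is fully converted to NH3OH+; total volume = 0.08234 L, so [NH3OH+] = 0.005094/0.08234 = 0.06187 M.
Ka(NH3OH+) = Kw/Kb = 1.0e-14 / 1.1 x 10^-8 = 9.09e-7.
[H^+] = sqrt(Ka x [NH3OH+]) = sqrt(9.09e-7 x 0.06187) = 0.000237 M.
pH = -log(0.000237) = 3.62.

3.62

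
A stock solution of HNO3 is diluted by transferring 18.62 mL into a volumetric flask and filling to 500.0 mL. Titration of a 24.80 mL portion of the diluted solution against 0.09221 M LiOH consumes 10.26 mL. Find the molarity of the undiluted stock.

1.02 M

n(LiOH) = 0.09221 x 0.01026 = 0.0009461 mol.
n(HNO3) in the aliquot = 0.0009461 mol.
[diluted HNO3] = 0.0009461 / 0.02480 = 0.03815 M.
Dilution factor = 500.0/18.62 = 26.85, so [stock] = 0.03815 x 26.85 = 1.02 M.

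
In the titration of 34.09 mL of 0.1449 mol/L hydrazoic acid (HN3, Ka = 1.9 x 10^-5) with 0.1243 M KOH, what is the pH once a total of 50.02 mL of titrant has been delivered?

12.18

n(acid) = 0.1449 x 0.03409 = 0.004940 mol; n(KOH) added = 0.1243 x 0.05002 = 0.006217 mol.
Base is in excess by 0.006217 - 0.004940 = 0.001278 mol in a total volume of 0.08411 L.
[OH^-] = 0.001278/0.08411 = 0.01519 M, so pOH = 1.82 and pH = 14.00 - 1.82 = 12.18.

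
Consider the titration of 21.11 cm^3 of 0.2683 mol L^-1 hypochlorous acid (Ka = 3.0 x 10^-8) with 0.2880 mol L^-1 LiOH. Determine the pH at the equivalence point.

n(HClO) = 0.2683 x 0.02111 = 0.005664 mol; V(LiOH) at equivalence = 0.005664/0.2880 = 0.01967 L.
At equivalence all the acid is converted to ClO-; total volume = 0.02111 + 0.01967 = 0.04078 L, so [ClO-] = 0.005664/0.04078 = 0.1389 M.
Kb = Kw/Ka = 1.0e-14 / 3.0 x 10^-8 = 3.33e-7.
[OH^-] = sqrt(Kb x [ClO-]) = sqrt(3.33e-7 x 0.1389) = 0.000215 M.
pOH = 3.67, so pH = 14.00 - 3.67 = 10.33.

10.33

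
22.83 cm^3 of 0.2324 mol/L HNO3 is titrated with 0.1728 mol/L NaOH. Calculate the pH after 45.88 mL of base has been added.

12.58

n(acid) = 0.2324 x 0.02283 = 0.005306 mol; n(NaOH) added = 0.1728 x 0.04588 = 0.007928 mol.
Base is in excess by 0.007928 - 0.005306 = 0.002622 mol in a total volume of 0.06871 L.
[OH^-] = 0.002622/0.06871 = 0.03817 M, so pOH = 1.42 and pH = 14.00 - 1.42 = 12.58.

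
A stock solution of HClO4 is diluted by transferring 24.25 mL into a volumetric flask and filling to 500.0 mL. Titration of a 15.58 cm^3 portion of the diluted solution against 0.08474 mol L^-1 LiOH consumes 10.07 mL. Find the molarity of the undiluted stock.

1.13 M

n(LiOH) = 0.08474 x 0.01007 = 0.0008533 mol.
n(HClO4) in the aliquot = 0.0008533 mol.
[diluted HClO4] = 0.0008533 / 0.01558 = 0.05477 M.
Dilution factor = 500.0/24.25 = 20.62, so [stock] = 0.05477 x 20.62 = 1.13 M.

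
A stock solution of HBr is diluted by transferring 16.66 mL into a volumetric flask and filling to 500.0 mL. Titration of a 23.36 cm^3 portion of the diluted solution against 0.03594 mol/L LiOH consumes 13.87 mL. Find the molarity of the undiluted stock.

0.640 M

n(LiOH) = 0.03594 x 0.01387 = 0.0004985 mol.
n(HBr) in the aliquot = 0.0004985 mol.
[diluted HBr] = 0.0004985 / 0.02336 = 0.02134 M.
Dilution factor = 500.0/16.66 = 30.01, so [stock] = 0.02134 x 30.01 = 0.640 M.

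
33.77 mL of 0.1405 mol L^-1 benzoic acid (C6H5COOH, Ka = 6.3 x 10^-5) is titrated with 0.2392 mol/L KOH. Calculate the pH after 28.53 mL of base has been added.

12.52

n(acid) = 0.1405 x 0.03377 = 0.004745 mol; n(KOH) added = 0.2392 x 0.02853 = 0.006824 mol.
Base is in excess by 0.006824 - 0.004745 = 0.002080 mol in a total volume of 0.06230 L.
[OH^-] = 0.002080/0.06230 = 0.03338 M, so pOH = 1.48 and pH = 14.00 - 1.48 = 12.52.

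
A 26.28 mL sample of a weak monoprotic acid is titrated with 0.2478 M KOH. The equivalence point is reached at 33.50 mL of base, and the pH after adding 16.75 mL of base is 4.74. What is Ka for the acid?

1.8 x 10^-5

16.75 mL is half of the equivalence volume, so this is the half-equivalence point where [HA] = [A^-].
At half-equivalence pH = pKa, so pKa = 4.74.
Ka = 10^(-4.74) = 1.8 x 10^-5.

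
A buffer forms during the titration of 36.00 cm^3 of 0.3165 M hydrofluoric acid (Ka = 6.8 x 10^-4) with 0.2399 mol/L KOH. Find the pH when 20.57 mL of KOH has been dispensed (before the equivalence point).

3.05

Initial n(HF) = 0.3165 x 0.03600 = 0.01139 mol.
n(KOH) added = 0.2399 x 0.02057 = 0.004935 mol, converting that many moles of HF to F-.
Remaining n(HF) = 0.006459 mol; n(F-) = 0.004935 mol.
By Henderson-Hasselbalch, pH = pKa + log([A^-]/[HA]) = 3.17 + log(0.004935/0.006459) = 3.17 + (-0.12) = 3.05.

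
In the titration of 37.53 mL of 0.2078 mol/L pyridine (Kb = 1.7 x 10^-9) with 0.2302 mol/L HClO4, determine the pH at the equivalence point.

n(C5H5N) = 0.2078 x 0.03753 = 0.007799 mol; V(HClO4) at equivalence = 0.007799/0.2302 = 0.03388 L.
At equivalence the base is fully converted to C5H5NH+; total volume = 0.07141 L, so [C5H5NH+] = 0.007799/0.07141 = 0.1092 M.
Ka(C5H5NH+) = Kw/Kb = 1.0e-14 / 1.7 x 10^-9 = 5.88e-6.
[H^+] = sqrt(Ka x [C5H5NH+]) = sqrt(5.88e-6 x 0.1092) = 0.000802 M.
pH = -log(0.000802) = 3.10.

3.10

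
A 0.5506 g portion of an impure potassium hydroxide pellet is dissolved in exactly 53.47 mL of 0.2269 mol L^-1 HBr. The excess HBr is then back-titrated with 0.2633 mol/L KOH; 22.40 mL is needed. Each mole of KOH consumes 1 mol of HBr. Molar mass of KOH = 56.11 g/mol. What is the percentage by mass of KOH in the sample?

63.5%

Total n(HBr) added = 0.2269 x 0.05347 = 0.01213 mol.
n(KOH) used = 0.2633 x 0.02240 = 0.005898 mol, which equals the excess n(HBr).
So n(HBr) consumed by the sample = 0.01213 - 0.005898 = 0.006234 mol.
n(KOH) = 0.006234 / 1 = 0.006234 mol.
mass KOH = 0.006234 x 56.11 = 0.3498 g, so %KOH = 0.3498/0.5506 x 100 = 63.5%.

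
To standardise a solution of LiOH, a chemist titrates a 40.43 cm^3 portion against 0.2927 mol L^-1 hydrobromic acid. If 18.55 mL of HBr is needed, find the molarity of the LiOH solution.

0.134 M

n(HBr) delivered = 0.2927 x 0.01855 = 0.005430 mol.
For a 1:1 reaction, n(LiOH) = 0.005430 mol.
[LiOH] = 0.005430 mol / 0.04043 L = 0.134 M.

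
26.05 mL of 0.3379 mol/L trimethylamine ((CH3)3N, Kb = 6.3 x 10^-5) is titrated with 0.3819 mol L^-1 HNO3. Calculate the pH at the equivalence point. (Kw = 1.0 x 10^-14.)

5.27

n((CH3)3N) = 0.3379 x 0.02605 = 0.008802 mol; V(HNO3) at equivalence = 0.008802/0.3819 = 0.02305 L.
At equivalence the base is fully converted to (CH3)3NH+; total volume = 0.04910 L, so [(CH3)3NH+] = 0.008802/0.04910 = 0.1793 M.
Ka((CH3)3NH+) = Kw/Kb = 1.0e-14 / 6.3 x 10^-5 = 1.59e-10.
[H^+] = sqrt(Ka x [(CH3)3NH+]) = sqrt(1.59e-10 x 0.1793) = 5.33e-6 M.
pH = -log(5.33e-6) = 5.27.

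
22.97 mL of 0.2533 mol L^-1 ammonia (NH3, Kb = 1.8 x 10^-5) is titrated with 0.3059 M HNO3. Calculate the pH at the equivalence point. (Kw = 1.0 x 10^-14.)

n(NH3) = 0.2533 x 0.02297 = 0.005818 mol; V(HNO3) at equivalence = 0.005818/0.3059 = 0.01902 L.
At equivalence the base is fully converted to NH4+; total volume = 0.04199 L, so [NH4+] = 0.005818/0.04199 = 0.1386 M.
Ka(NH4+) = Kw/Kb = 1.0e-14 / 1.8 x 10^-5 = 5.56e-10.
[H^+] = sqrt(Ka x [NH4+]) = sqrt(5.56e-10 x 0.1386) = 8.77e-6 M.
pH = -log(8.77e-6) = 5.06.

5.06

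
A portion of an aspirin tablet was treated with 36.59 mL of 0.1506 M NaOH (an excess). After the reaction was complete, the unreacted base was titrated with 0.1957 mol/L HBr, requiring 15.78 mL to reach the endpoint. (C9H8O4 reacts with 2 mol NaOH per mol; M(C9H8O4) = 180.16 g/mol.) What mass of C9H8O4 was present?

Total n(NaOH) added = 0.1506 x 0.03659 = 0.005510 mol.
n(HBr) used = 0.1957 x 0.01578 = 0.003088 mol, which equals the excess n(NaOH).
So n(NaOH) consumed by the sample = 0.005510 - 0.003088 = 0.002422 mol.
n(C9H8O4) = 0.002422 / 2 = 0.001211 mol.
mass = 0.001211 mol x 180.16 g/mol = 0.218 g.

0.218 g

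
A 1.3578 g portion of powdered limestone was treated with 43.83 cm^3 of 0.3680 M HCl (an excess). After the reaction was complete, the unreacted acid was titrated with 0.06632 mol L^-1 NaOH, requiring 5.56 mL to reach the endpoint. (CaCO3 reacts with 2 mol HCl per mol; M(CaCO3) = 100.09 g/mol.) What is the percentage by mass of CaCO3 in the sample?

Total n(HCl) added = 0.3680 x 0.04383 = 0.01613 mol.
n(NaOH) used = 0.06632 x 0.005560 = 0.0003687 mol, which equals the excess n(HCl).
So n(HCl) consumed by the sample = 0.01613 - 0.0003687 = 0.01576 mol.
n(CaCO3) = 0.01576 / 2 = 0.007880 mol.
mass CaCO3 = 0.007880 x 100.09 = 0.7887 g, so %CaCO3 = 0.7887/1.3578 x 100 = 58.1%.

58.1%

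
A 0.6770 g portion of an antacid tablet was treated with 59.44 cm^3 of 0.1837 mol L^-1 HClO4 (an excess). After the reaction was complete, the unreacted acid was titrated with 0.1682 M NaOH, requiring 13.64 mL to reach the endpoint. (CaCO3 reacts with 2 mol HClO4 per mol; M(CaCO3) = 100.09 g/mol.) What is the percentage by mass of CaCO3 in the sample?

Total n(HClO4) added = 0.1837 x 0.05944 = 0.01092 mol.
n(NaOH) used = 0.1682 x 0.01364 = 0.002294 mol, which equals the excess n(HClO4).
So n(HClO4) consumed by the sample = 0.01092 - 0.002294 = 0.008625 mol.
n(CaCO3) = 0.008625 / 2 = 0.004312 mol.
mass CaCO3 = 0.004312 x 100.09 = 0.4316 g, so %CaCO3 = 0.4316/0.6770 x 100 = 63.8%.

63.8%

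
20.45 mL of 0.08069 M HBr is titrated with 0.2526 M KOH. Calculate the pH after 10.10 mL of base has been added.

12.47

n(acid) = 0.08069 x 0.02045 = 0.001650 mol; n(KOH) added = 0.2526 x 0.01010 = 0.002551 mol.
Base is in excess by 0.002551 - 0.001650 = 0.0009011 mol in a total volume of 0.03055 L.
[OH^-] = 0.0009011/0.03055 = 0.02950 M, so pOH = 1.53 and pH = 14.00 - 1.53 = 12.47.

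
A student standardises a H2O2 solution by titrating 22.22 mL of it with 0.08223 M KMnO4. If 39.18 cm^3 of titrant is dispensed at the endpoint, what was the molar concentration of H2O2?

0.362 M

n(KMnO4) = 0.08223 x 0.03918 = 0.003222 mol.
From the balanced equation, 2 mol KMnO4 reacts with 5 mol H2O2, so n(H2O2) = 0.003222 x 5/2 = 0.008054 mol.
[H2O2] = 0.008054 / 0.02222 L = 0.362 M.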